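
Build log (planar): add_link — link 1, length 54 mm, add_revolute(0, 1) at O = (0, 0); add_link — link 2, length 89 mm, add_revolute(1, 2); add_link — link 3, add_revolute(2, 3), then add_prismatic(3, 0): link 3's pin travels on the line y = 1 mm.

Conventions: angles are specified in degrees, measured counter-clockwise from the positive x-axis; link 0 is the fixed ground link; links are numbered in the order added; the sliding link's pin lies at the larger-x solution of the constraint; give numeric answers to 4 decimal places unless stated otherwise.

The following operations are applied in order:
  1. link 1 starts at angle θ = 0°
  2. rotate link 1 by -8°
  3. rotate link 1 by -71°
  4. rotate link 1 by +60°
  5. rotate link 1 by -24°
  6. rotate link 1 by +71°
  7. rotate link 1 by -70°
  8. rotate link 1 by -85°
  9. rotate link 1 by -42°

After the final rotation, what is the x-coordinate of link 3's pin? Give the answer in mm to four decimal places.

geometry: r = 54 mm, L = 89 mm, e = 1 mm; θ starts at 0°
rotate link 1 by -8°: θ ← 0° -8° = -8°
rotate link 1 by -71°: θ ← -8° -71° = -79°
rotate link 1 by +60°: θ ← -79° +60° = -19°
rotate link 1 by -24°: θ ← -19° -24° = -43°
rotate link 1 by +71°: θ ← -43° +71° = 28°
rotate link 1 by -70°: θ ← 28° -70° = -42°
rotate link 1 by -85°: θ ← -42° -85° = -127°
rotate link 1 by -42°: θ ← -127° -42° = -169°
crank pin P = (r cos θ, r sin θ) = (-53.007868, -10.303686)
h = r sin θ − e = -10.303686 − 1 = -11.303686
x = r cos θ + √(L² − h²) = -53.007868 + 88.279254 = 35.271386

35.2714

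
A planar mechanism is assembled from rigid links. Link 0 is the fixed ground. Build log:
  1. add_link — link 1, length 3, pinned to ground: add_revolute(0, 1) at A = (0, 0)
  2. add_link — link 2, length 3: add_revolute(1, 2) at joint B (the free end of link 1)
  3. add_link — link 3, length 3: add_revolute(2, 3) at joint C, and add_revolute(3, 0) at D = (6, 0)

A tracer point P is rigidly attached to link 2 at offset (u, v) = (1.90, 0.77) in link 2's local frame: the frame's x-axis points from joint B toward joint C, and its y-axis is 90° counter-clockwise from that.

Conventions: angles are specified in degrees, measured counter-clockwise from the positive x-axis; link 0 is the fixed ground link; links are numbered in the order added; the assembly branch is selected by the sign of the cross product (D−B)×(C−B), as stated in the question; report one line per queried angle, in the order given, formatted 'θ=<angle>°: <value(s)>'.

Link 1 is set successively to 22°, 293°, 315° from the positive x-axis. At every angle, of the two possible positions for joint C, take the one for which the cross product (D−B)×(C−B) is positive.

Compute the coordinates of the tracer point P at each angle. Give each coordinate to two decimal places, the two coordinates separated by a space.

A=(0,0), D=(6.00,0)
θ=22°: B = A + 3.00·(cos22°, sin22°) = (2.7816, 1.1238)
θ=22°: |BD| = 3.4090
θ=22°: circle(B,3.00) ∩ circle(D,3.00): a=1.7045, h=2.4687
θ=22°:   candidates: C₊=(5.2046,2.8926) cross=8.416; C₋=(3.5769,-1.7688) cross=-8.416
θ=22°:   branch + wants cross > 0 → take C=(5.2046,2.8926) (cross=8.416)
θ=22°: ex = (C−B)/|BC| = (0.8077,0.5896); ey = (-0.5896,0.8077)
θ=22°: P = B + 1.90·ex + 0.77·ey = (3.8622,2.8660)
θ=293°: B = A + 3.00·(cos293°, sin293°) = (1.1722, -2.7615)
θ=293°: |BD| = 5.5618
θ=293°: circle(B,3.00) ∩ circle(D,3.00): a=2.7809, h=1.1254
θ=293°:   candidates: C₊=(3.0273,-0.4039) cross=6.259; C₋=(4.1449,-2.3577) cross=-6.259
θ=293°:   branch + wants cross > 0 → take C=(3.0273,-0.4039) (cross=6.259)
θ=293°: ex = (C−B)/|BC| = (0.6184,0.7859); ey = (-0.7859,0.6184)
θ=293°: P = B + 1.90·ex + 0.77·ey = (1.7420,-0.7922)
θ=315°: B = A + 3.00·(cos315°, sin315°) = (2.1213, -2.1213)
θ=315°: |BD| = 4.4209
θ=315°: circle(B,3.00) ∩ circle(D,3.00): a=2.2104, h=2.0283
θ=315°:   candidates: C₊=(3.0874,0.7189) cross=8.967; C₋=(5.0339,-2.8402) cross=-8.967
θ=315°:   branch + wants cross > 0 → take C=(3.0874,0.7189) (cross=8.967)
θ=315°: ex = (C−B)/|BC| = (0.3220,0.9467); ey = (-0.9467,0.3220)
θ=315°: P = B + 1.90·ex + 0.77·ey = (2.0042,-0.0746)

θ=22°: 3.86 2.87
θ=293°: 1.74 -0.79
θ=315°: 2.00 -0.07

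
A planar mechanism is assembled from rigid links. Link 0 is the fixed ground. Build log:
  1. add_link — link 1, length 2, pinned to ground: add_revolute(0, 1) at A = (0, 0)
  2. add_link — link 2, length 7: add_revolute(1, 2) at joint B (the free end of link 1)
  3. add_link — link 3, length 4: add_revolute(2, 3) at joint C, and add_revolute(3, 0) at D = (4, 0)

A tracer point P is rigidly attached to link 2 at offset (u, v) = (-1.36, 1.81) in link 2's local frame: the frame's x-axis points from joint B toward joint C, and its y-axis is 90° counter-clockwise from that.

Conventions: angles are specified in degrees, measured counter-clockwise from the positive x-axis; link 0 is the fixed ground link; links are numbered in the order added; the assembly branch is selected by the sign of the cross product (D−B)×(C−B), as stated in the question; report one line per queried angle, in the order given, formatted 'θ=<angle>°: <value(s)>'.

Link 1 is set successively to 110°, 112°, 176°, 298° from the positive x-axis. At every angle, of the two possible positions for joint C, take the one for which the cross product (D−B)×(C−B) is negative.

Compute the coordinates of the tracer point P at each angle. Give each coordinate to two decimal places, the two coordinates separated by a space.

A=(0,0), D=(4.00,0)
θ=110°: B = A + 2.00·(cos110°, sin110°) = (-0.6840, 1.8794)
θ=110°: |BD| = 5.0470
θ=110°: circle(B,7.00) ∩ circle(D,4.00): a=5.7928, h=3.9299
θ=110°:   candidates: C₊=(6.1555,3.3695) cross=19.834; C₋=(3.2287,-3.9249) cross=-19.834
θ=110°:   branch - wants cross < 0 → take C=(3.2287,-3.9249) (cross=-19.834)
θ=110°: ex = (C−B)/|BC| = (0.5590,-0.8292); ey = (0.8292,0.5590)
θ=110°: P = B + -1.36·ex + 1.81·ey = (0.0566,4.0188)
θ=112°: B = A + 2.00·(cos112°, sin112°) = (-0.7492, 1.8544)
θ=112°: |BD| = 5.0984
θ=112°: circle(B,7.00) ∩ circle(D,4.00): a=5.7855, h=3.9405
θ=112°:   candidates: C₊=(6.0733,3.4207) cross=20.090; C₋=(3.2068,-3.9206) cross=-20.090
θ=112°:   branch - wants cross < 0 → take C=(3.2068,-3.9206) (cross=-20.090)
θ=112°: ex = (C−B)/|BC| = (0.5651,-0.8250); ey = (0.8250,0.5651)
θ=112°: P = B + -1.36·ex + 1.81·ey = (-0.0246,3.9993)
θ=176°: B = A + 2.00·(cos176°, sin176°) = (-1.9951, 0.1395)
θ=176°: |BD| = 5.9968
θ=176°: circle(B,7.00) ∩ circle(D,4.00): a=5.7499, h=3.9924
θ=176°:   candidates: C₊=(3.8461,3.9970) cross=23.941; C₋=(3.6603,-3.9855) cross=-23.941
θ=176°:   branch - wants cross < 0 → take C=(3.6603,-3.9855) (cross=-23.941)
θ=176°: ex = (C−B)/|BC| = (0.8079,-0.5893); ey = (0.5893,0.8079)
θ=176°: P = B + -1.36·ex + 1.81·ey = (-2.0273,2.4033)
θ=298°: B = A + 2.00·(cos298°, sin298°) = (0.9389, -1.7659)
θ=298°: |BD| = 3.5339
θ=298°: circle(B,7.00) ∩ circle(D,4.00): a=6.4360, h=2.7528
θ=298°:   candidates: C₊=(5.1382,3.8346) cross=9.728; C₋=(7.8894,-0.9343) cross=-9.728
θ=298°:   branch - wants cross < 0 → take C=(7.8894,-0.9343) (cross=-9.728)
θ=298°: ex = (C−B)/|BC| = (0.9929,0.1188); ey = (-0.1188,0.9929)
θ=298°: P = B + -1.36·ex + 1.81·ey = (-0.6265,-0.1303)

θ=110°: 0.06 4.02
θ=112°: -0.02 4.00
θ=176°: -2.03 2.40
θ=298°: -0.63 -0.13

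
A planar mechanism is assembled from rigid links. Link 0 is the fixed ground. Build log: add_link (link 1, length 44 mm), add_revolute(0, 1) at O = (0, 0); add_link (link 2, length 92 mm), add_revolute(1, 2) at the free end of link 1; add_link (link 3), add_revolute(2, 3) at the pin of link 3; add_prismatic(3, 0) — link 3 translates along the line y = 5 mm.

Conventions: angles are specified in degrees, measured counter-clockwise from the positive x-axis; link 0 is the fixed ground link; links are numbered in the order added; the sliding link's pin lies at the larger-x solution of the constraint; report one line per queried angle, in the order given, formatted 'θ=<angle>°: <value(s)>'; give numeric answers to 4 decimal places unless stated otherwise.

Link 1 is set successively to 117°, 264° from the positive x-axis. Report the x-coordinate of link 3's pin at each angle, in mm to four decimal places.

geometry: r = 44 mm, L = 92 mm, e = 5 mm
θ=117°: crank pin P = (r cos θ, r sin θ) = (-19.975582, 39.204287)
θ=117°: h = r sin θ − e = 39.204287 − 5 = 34.204287
θ=117°: x = r cos θ + √(L² − h²) = -19.975582 + 85.405309 = 65.429727
θ=264°: crank pin P = (r cos θ, r sin θ) = (-4.599252, -43.758963)
θ=264°: h = r sin θ − e = -43.758963 − 5 = -48.758963
θ=264°: x = r cos θ + √(L² − h²) = -4.599252 + 78.016431 = 73.417179

θ=117°: 65.4297
θ=264°: 73.4172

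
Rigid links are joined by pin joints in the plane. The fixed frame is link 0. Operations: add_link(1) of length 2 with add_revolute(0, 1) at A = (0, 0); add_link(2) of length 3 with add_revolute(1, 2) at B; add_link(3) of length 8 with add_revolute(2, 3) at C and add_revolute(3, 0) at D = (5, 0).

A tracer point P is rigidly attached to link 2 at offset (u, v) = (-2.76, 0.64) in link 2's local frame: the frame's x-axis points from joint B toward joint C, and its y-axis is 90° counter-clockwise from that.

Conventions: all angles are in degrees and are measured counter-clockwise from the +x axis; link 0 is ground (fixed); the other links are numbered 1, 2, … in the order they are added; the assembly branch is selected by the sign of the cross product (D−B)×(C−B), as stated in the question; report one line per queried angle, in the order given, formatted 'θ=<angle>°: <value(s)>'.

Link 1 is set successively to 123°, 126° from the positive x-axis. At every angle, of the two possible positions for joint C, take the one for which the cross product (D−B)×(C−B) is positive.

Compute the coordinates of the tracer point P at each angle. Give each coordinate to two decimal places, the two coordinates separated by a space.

A=(0,0), D=(5.00,0)
θ=123°: B = A + 2.00·(cos123°, sin123°) = (-1.0893, 1.6773)
θ=123°: |BD| = 6.3161
θ=123°: circle(B,3.00) ∩ circle(D,8.00): a=-1.1959, h=2.7513
θ=123°:   candidates: C₊=(-1.5116,4.6475) cross=17.378; C₋=(-2.9729,-0.6576) cross=-17.378
θ=123°:   branch + wants cross > 0 → take C=(-1.5116,4.6475) (cross=17.378)
θ=123°: ex = (C−B)/|BC| = (-0.1408,0.9900); ey = (-0.9900,-0.1408)
θ=123°: P = B + -2.76·ex + 0.64·ey = (-1.3344,-1.1453)
θ=126°: B = A + 2.00·(cos126°, sin126°) = (-1.1756, 1.6180)
θ=126°: |BD| = 6.3840
θ=126°: circle(B,3.00) ∩ circle(D,8.00): a=-1.1156, h=2.7848
θ=126°:   candidates: C₊=(-1.5489,4.5947) cross=17.779; C₋=(-2.9606,-0.7931) cross=-17.779
θ=126°:   branch + wants cross > 0 → take C=(-1.5489,4.5947) (cross=17.779)
θ=126°: ex = (C−B)/|BC| = (-0.1245,0.9922); ey = (-0.9922,-0.1245)
θ=126°: P = B + -2.76·ex + 0.64·ey = (-1.4671,-1.2002)

θ=123°: -1.33 -1.15
θ=126°: -1.47 -1.20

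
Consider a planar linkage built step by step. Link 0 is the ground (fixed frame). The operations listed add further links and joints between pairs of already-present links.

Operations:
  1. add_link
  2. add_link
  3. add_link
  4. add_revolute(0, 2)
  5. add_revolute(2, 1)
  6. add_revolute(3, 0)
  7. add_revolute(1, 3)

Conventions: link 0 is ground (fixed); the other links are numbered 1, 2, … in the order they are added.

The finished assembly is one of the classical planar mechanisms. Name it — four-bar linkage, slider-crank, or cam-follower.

links: 4 (incl. ground); joints: 4 revolute, 0 prismatic, 0 higher (cam) pair, forming one closed loop
4 links in a single 4R loop → four-bar linkage

four-bar linkage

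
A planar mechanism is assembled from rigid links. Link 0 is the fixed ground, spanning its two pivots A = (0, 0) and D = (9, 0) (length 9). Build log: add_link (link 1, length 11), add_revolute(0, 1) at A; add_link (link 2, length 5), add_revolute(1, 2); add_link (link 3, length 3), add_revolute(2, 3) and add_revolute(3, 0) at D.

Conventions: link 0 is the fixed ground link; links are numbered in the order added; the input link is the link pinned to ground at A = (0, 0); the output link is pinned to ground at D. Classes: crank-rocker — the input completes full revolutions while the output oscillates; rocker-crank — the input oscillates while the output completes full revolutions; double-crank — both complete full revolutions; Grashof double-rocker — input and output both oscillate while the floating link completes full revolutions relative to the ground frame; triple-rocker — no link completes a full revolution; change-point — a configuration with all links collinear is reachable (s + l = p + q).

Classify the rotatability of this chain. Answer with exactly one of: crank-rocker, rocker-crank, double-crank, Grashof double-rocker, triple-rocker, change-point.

lengths: ground=9, input=11, coupler=5, output=3
sorted: s=3 (shortest), l=11 (longest), p+q=14
s + l = 14 vs p + q = 14
s + l = p + q → change-point (collinear configuration reachable)

change-point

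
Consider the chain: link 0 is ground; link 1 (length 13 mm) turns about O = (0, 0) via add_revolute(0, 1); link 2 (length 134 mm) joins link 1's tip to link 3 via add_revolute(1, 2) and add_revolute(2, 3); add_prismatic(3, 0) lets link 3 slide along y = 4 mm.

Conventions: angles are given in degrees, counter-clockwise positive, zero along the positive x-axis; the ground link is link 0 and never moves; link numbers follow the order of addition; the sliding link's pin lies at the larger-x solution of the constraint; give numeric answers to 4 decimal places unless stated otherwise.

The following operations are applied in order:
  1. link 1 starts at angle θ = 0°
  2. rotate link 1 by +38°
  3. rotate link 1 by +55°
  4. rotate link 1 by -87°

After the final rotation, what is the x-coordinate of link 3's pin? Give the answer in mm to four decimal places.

geometry: r = 13 mm, L = 134 mm, e = 4 mm; θ starts at 0°
rotate link 1 by +38°: θ ← 0° +38° = 38°
rotate link 1 by +55°: θ ← 38° +55° = 93°
rotate link 1 by -87°: θ ← 93° -87° = 6°
crank pin P = (r cos θ, r sin θ) = (12.928785, 1.358870)
h = r sin θ − e = 1.358870 − 4 = -2.641130
x = r cos θ + √(L² − h²) = 12.928785 + 133.973969 = 146.902754

146.9028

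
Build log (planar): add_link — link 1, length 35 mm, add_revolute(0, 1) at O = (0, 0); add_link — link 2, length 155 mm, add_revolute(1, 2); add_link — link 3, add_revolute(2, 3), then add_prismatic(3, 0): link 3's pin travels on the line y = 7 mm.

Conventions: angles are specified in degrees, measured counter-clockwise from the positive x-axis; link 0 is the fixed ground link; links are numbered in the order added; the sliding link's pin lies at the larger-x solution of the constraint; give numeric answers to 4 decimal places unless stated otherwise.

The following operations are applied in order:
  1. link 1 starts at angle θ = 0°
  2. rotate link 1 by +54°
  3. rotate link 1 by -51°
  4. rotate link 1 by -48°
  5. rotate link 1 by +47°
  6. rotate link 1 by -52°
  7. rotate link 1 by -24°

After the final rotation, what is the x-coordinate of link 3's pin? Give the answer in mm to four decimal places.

geometry: r = 35 mm, L = 155 mm, e = 7 mm; θ starts at 0°
rotate link 1 by +54°: θ ← 0° +54° = 54°
rotate link 1 by -51°: θ ← 54° -51° = 3°
rotate link 1 by -48°: θ ← 3° -48° = -45°
rotate link 1 by +47°: θ ← -45° +47° = 2°
rotate link 1 by -52°: θ ← 2° -52° = -50°
rotate link 1 by -24°: θ ← -50° -24° = -74°
crank pin P = (r cos θ, r sin θ) = (9.647307, -33.644159)
h = r sin θ − e = -33.644159 − 7 = -40.644159
x = r cos θ + √(L² − h²) = 9.647307 + 149.576242 = 159.223550

159.2235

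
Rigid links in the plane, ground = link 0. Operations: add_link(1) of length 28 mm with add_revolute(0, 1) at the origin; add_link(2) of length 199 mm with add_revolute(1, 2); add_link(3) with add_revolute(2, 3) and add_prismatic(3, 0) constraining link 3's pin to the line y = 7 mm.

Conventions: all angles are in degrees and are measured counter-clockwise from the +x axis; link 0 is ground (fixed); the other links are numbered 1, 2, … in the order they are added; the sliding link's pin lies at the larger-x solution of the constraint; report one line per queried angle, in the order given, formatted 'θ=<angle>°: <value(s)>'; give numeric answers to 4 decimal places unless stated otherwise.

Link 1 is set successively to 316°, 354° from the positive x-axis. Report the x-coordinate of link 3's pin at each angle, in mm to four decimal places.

geometry: r = 28 mm, L = 199 mm, e = 7 mm
θ=316°: crank pin P = (r cos θ, r sin θ) = (20.141514, -19.450434)
θ=316°: h = r sin θ − e = -19.450434 − 7 = -26.450434
θ=316°: x = r cos θ + √(L² − h²) = 20.141514 + 197.234314 = 217.375828
θ=354°: crank pin P = (r cos θ, r sin θ) = (27.846613, -2.926797)
θ=354°: h = r sin θ − e = -2.926797 − 7 = -9.926797
θ=354°: x = r cos θ + √(L² − h²) = 27.846613 + 198.752255 = 226.598868

θ=316°: 217.3758
θ=354°: 226.5989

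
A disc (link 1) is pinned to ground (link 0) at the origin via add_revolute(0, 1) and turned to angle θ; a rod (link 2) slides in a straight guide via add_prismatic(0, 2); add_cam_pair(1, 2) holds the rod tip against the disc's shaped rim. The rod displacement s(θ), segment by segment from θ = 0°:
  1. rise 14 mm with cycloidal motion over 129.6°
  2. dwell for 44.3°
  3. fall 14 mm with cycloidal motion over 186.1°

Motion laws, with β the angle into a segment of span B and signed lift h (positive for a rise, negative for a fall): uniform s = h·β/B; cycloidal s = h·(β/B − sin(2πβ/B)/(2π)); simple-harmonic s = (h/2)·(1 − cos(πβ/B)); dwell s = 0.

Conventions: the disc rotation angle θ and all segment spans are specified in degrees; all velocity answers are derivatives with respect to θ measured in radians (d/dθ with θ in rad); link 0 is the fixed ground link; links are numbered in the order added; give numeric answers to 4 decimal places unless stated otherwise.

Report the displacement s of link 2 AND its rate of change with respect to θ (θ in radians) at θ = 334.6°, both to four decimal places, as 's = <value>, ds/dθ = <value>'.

segment 1 (0° to 129.6°, cycloidal, h = 14) is passed completely: s = 0.0000 + (14) = 14.0000
segment 2 (129.6° to 173.9°, dwell): s unchanged at 14.0000
θ = 334.6° falls in segment 3 (173.9° to 360°, cycloidal, h = -14): β = 334.6 − 173.9 = 160.7°, B = 186.1°; Δs = -14·(0.8635 − sin(2π·0.8635)/(2π)) = -13.7743; s = 14.0000 − 13.7743 = 0.2257
velocity in seg [173.9°–360°] (cycloidal), θ in radians: β = 160.7° = 2.8047 rad, B = 186.1° = 3.2481 rad; ds/dθ = (h/B)(1 − cos(2πβ/B)) = ((-14)/3.2481)(1 − cos(2π·0.8635)) = -1.490143 mm/rad

s = 0.2257, ds/dθ = -1.4901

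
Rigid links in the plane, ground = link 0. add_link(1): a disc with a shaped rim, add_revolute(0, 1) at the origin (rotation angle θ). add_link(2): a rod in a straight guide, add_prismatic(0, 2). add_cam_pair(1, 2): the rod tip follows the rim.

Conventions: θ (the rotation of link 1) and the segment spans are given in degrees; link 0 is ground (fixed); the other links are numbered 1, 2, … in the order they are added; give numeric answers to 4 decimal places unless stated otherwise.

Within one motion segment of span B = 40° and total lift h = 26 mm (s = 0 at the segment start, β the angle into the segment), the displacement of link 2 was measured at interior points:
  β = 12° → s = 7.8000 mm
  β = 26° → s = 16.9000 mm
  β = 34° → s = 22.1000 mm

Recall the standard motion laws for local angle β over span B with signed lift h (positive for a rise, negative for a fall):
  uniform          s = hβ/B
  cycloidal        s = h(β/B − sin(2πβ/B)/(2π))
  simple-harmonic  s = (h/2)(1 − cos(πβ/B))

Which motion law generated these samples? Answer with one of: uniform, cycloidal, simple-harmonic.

candidates at β/B = r: uniform s = h·r (linear in β); cycloidal s = h·(r − sin(2πr)/(2π)); simple-harmonic s = (h/2)(1 − cos(πr))
β=12°: printed 7.8000 | uniform 7.8000, cycloidal 3.8645, simple-harmonic 5.3588
β=26°: printed 16.9000 | uniform 16.9000, cycloidal 20.2477, simple-harmonic 18.9019
β=34°: printed 22.1000 | uniform 22.1000, cycloidal 25.4477, simple-harmonic 24.5831
only one law matches every sample → uniform

uniform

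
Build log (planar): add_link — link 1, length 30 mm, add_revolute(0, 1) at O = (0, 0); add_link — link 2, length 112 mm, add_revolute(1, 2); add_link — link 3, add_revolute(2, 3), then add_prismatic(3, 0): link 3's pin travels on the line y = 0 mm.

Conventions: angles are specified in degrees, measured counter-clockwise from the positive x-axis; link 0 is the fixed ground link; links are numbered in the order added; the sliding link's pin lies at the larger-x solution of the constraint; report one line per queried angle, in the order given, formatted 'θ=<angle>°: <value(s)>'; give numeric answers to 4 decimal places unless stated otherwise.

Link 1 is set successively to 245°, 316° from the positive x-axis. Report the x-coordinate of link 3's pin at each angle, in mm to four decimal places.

geometry: r = 30 mm, L = 112 mm, e = 0 mm
θ=245°: crank pin P = (r cos θ, r sin θ) = (-12.678548, -27.189234)
θ=245°: h = r sin θ − e = -27.189234 − 0 = -27.189234
θ=245°: x = r cos θ + √(L² − h²) = -12.678548 + 108.649646 = 95.971098
θ=316°: crank pin P = (r cos θ, r sin θ) = (21.580194, -20.839751)
θ=316°: h = r sin θ − e = -20.839751 − 0 = -20.839751
θ=316°: x = r cos θ + √(L² − h²) = 21.580194 + 110.044104 = 131.624298

θ=245°: 95.9711
θ=316°: 131.6243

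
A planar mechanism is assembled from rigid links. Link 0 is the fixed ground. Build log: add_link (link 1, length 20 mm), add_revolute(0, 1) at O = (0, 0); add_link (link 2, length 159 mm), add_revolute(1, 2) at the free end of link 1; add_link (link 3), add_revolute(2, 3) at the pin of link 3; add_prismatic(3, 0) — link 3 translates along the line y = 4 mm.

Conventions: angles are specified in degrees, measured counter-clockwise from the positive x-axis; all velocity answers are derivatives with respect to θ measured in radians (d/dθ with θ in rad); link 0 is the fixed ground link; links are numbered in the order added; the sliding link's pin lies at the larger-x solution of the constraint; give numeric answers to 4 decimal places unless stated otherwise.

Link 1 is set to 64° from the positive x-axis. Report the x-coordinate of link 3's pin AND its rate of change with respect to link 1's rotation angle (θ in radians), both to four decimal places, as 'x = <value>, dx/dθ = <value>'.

geometry: r = 20 mm, L = 159 mm, e = 4 mm
crank pin P = (r cos θ, r sin θ) = (8.767423, 17.975881)
h = r sin θ − e = 17.975881 − 4 = 13.975881
x = r cos θ + √(L² − h²) = 8.767423 + 158.384579 = 167.152002
dx/dθ = −r sin θ − h·r cos θ/√(L² − h²) (θ in radians; h = 13.975881) = -18.749520

x = 167.1520, dx/dθ = -18.7495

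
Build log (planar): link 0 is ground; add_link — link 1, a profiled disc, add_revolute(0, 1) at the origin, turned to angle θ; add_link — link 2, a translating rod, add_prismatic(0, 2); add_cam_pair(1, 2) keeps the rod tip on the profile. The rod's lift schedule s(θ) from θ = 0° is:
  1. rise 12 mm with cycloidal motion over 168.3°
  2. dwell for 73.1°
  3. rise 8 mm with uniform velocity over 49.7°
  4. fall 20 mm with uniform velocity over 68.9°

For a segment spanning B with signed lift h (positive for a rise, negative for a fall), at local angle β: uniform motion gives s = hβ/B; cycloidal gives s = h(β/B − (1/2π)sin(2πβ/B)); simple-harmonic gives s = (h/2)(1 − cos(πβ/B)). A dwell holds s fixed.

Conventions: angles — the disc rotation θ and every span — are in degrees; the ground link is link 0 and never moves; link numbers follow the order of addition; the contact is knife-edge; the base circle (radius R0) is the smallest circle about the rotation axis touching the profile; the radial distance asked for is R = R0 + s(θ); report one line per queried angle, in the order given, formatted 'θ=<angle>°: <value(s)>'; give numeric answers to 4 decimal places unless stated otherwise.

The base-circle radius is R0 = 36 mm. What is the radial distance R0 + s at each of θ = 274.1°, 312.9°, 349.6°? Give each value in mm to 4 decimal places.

seg 1 [0°–168.3°] cycloidal, h=12: full span → s += 12 → s = 12.0000
seg 2 [168.3°–241.4°] dwell: s stays 12.0000
seg 3 [241.4°–291.1°] uniform, h=8: θ=274.1° here. β=32.7, B=49.7. 8·32.7/49.7 = 5.2636 → s = 17.2636
seg 3 [241.4°–291.1°] uniform, h=8: full span → s += 8 → s = 20.0000
seg 4 [291.1°–360°] uniform, h=-20: θ=312.9° here. β=21.8, B=68.9. -20·21.8/68.9 = -6.3280 → s = 13.6720
seg 4 [291.1°–360°] uniform, h=-20: θ=349.6° here. β=58.5, B=68.9. -20·58.5/68.9 = -16.9811 → s = 3.0189
θ=274.1°: R = R0 + s = 36 + 17.2636 = 53.2636
θ=312.9°: R = R0 + s = 36 + 13.6720 = 49.6720
θ=349.6°: R = R0 + s = 36 + 3.0189 = 39.0189

θ=274.1°: 53.2636
θ=312.9°: 49.6720
θ=349.6°: 39.0189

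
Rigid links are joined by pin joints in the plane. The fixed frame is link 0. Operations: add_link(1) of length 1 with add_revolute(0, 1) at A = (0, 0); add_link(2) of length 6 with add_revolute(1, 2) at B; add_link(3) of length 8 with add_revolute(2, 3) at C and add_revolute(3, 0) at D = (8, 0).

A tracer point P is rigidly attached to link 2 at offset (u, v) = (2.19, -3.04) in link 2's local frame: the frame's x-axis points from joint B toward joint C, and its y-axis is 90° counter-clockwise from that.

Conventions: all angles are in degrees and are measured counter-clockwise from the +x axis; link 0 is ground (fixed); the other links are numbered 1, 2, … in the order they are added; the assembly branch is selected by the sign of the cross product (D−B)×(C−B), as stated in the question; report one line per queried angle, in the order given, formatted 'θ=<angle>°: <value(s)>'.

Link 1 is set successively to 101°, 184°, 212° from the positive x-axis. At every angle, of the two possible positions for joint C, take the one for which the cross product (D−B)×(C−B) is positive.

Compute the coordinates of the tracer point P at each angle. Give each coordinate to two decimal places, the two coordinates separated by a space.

A=(0,0), D=(8.00,0)
θ=101°: B = A + 1.00·(cos101°, sin101°) = (-0.1908, 0.9816)
θ=101°: |BD| = 8.2494
θ=101°: circle(B,6.00) ∩ circle(D,8.00): a=2.4276, h=5.4870
θ=101°:   candidates: C₊=(2.8725,6.1407) cross=45.264; C₋=(1.5667,-4.7552) cross=-45.264
θ=101°:   branch + wants cross > 0 → take C=(2.8725,6.1407) (cross=45.264)
θ=101°: ex = (C−B)/|BC| = (0.5105,0.8598); ey = (-0.8598,0.5105)
θ=101°: P = B + 2.19·ex + -3.04·ey = (3.5412,1.3126)
θ=184°: B = A + 1.00·(cos184°, sin184°) = (-0.9976, -0.0698)
θ=184°: |BD| = 8.9978
θ=184°: circle(B,6.00) ∩ circle(D,8.00): a=2.9430, h=5.2287
θ=184°:   candidates: C₊=(1.9048,5.1816) cross=47.047; C₋=(1.9859,-5.2754) cross=-47.047
θ=184°:   branch + wants cross > 0 → take C=(1.9048,5.1816) (cross=47.047)
θ=184°: ex = (C−B)/|BC| = (0.4837,0.8752); ey = (-0.8752,0.4837)
θ=184°: P = B + 2.19·ex + -3.04·ey = (2.7225,0.3764)
θ=212°: B = A + 1.00·(cos212°, sin212°) = (-0.8480, -0.5299)
θ=212°: |BD| = 8.8639
θ=212°: circle(B,6.00) ∩ circle(D,8.00): a=2.8525, h=5.2786
θ=212°:   candidates: C₊=(1.6838,4.9097) cross=46.789; C₋=(2.3149,-5.6285) cross=-46.789
θ=212°:   branch + wants cross > 0 → take C=(1.6838,4.9097) (cross=46.789)
θ=212°: ex = (C−B)/|BC| = (0.4220,0.9066); ey = (-0.9066,0.4220)
θ=212°: P = B + 2.19·ex + -3.04·ey = (2.8322,0.1728)

θ=101°: 3.54 1.31
θ=184°: 2.72 0.38
θ=212°: 2.83 0.17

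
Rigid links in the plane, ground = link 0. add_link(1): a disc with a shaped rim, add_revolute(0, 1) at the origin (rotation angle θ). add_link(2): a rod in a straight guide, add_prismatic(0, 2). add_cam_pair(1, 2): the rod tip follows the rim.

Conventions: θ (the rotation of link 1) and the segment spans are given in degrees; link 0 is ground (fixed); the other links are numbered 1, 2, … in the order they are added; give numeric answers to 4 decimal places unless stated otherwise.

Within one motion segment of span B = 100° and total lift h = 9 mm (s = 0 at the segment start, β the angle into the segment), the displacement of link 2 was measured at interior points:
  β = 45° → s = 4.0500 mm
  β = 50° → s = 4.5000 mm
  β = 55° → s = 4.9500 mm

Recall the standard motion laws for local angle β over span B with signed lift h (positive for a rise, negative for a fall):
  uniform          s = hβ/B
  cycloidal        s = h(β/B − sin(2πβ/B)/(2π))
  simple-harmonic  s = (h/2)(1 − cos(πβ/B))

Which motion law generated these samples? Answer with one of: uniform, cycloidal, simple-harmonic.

candidates at β/B = r: uniform s = h·r (linear in β); cycloidal s = h·(r − sin(2πr)/(2π)); simple-harmonic s = (h/2)(1 − cos(πr))
β=45°: printed 4.0500 | uniform 4.0500, cycloidal 3.6074, simple-harmonic 3.7960
β=50°: printed 4.5000 | uniform 4.5000, cycloidal 4.5000, simple-harmonic 4.5000
β=55°: printed 4.9500 | uniform 4.9500, cycloidal 5.3926, simple-harmonic 5.2040
only one law matches every sample → uniform

uniform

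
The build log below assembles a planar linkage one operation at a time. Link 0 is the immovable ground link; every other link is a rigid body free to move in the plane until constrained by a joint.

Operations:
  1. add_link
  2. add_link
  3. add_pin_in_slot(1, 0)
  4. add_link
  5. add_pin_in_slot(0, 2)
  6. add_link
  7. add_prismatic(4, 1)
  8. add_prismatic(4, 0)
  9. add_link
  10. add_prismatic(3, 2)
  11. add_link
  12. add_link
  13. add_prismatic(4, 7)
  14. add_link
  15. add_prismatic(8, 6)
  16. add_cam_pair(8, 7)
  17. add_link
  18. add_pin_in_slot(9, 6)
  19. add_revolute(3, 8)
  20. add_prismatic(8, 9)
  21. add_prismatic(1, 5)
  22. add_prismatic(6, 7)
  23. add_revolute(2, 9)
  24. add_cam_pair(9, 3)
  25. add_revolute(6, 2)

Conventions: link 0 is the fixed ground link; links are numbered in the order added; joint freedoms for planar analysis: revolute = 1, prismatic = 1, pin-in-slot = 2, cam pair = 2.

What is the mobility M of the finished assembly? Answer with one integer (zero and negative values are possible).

link 0 = ground. State L|J1|J2 = 1|0|0
+link1  2|0|0
+link2  3|0|0
PS(1,0) f=2→J2  3|0|1
+link3  4|0|1
PS(0,2) f=2→J2  4|0|2
+link4  5|0|2
P(4,1) f=1→J1  5|1|2
P(4,0) f=1→J1  5|2|2
+link5  6|2|2
P(3,2) f=1→J1  6|3|2
+link6  7|3|2
+link7  8|3|2
P(4,7) f=1→J1  8|4|2
+link8  9|4|2
P(8,6) f=1→J1  9|5|2
C(8,7) f=2→J2  9|5|3
+link9  10|5|3
PS(9,6) f=2→J2  10|5|4
R(3,8) f=1→J1  10|6|4
P(8,9) f=1→J1  10|7|4
P(1,5) f=1→J1  10|8|4
P(6,7) f=1→J1  10|9|4
R(2,9) f=1→J1  10|10|4
C(9,3) f=2→J2  10|10|5
R(6,2) f=1→J1  10|11|5
M = 3(10−1)−2·11−5 = 27−22−5 = 0

M = 0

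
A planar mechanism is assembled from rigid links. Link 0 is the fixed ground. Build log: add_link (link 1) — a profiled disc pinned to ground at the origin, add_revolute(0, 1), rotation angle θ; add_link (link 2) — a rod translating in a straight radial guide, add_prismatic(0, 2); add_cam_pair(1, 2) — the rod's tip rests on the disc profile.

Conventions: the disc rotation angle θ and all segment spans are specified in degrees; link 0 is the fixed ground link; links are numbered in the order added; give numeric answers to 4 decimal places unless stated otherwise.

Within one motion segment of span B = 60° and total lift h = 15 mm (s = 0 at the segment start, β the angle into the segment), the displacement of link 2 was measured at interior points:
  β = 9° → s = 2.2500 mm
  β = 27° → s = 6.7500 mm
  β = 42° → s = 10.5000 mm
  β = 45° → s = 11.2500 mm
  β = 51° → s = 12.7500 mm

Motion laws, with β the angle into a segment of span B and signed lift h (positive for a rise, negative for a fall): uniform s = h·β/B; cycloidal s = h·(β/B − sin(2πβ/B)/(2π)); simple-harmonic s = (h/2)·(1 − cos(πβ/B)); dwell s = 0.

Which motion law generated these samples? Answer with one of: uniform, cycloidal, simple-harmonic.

candidates at β/B = r: uniform s = h·r (linear in β); cycloidal s = h·(r − sin(2πr)/(2π)); simple-harmonic s = (h/2)(1 − cos(πr))
β=9°: printed 2.2500 | uniform 2.2500, cycloidal 0.3186, simple-harmonic 0.8175
β=27°: printed 6.7500 | uniform 6.7500, cycloidal 6.0123, simple-harmonic 6.3267
β=42°: printed 10.5000 | uniform 10.5000, cycloidal 12.7705, simple-harmonic 11.9084
β=45°: printed 11.2500 | uniform 11.2500, cycloidal 13.6373, simple-harmonic 12.8033
β=51°: printed 12.7500 | uniform 12.7500, cycloidal 14.6814, simple-harmonic 14.1825
only one law matches every sample → uniform

uniform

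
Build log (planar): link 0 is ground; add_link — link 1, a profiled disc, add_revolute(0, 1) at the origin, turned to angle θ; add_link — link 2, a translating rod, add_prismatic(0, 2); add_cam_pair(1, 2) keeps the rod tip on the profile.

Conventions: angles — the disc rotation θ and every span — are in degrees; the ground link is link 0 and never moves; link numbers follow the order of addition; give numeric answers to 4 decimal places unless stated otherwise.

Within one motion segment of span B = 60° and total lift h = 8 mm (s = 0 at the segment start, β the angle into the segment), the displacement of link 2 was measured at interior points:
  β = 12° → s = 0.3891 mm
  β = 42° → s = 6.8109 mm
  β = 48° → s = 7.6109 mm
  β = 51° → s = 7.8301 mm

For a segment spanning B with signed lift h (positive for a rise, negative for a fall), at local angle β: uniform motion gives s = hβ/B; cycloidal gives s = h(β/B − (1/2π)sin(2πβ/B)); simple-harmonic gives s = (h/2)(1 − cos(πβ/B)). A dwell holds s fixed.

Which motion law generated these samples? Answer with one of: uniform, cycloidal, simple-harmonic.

candidates at β/B = r: uniform s = h·r (linear in β); cycloidal s = h·(r − sin(2πr)/(2π)); simple-harmonic s = (h/2)(1 − cos(πr))
β=12°: printed 0.3891 | uniform 1.6000, cycloidal 0.3891, simple-harmonic 0.7639
β=42°: printed 6.8109 | uniform 5.6000, cycloidal 6.8109, simple-harmonic 6.3511
β=48°: printed 7.6109 | uniform 6.4000, cycloidal 7.6109, simple-harmonic 7.2361
β=51°: printed 7.8301 | uniform 6.8000, cycloidal 7.8301, simple-harmonic 7.5640
only one law matches every sample → cycloidal

cycloidal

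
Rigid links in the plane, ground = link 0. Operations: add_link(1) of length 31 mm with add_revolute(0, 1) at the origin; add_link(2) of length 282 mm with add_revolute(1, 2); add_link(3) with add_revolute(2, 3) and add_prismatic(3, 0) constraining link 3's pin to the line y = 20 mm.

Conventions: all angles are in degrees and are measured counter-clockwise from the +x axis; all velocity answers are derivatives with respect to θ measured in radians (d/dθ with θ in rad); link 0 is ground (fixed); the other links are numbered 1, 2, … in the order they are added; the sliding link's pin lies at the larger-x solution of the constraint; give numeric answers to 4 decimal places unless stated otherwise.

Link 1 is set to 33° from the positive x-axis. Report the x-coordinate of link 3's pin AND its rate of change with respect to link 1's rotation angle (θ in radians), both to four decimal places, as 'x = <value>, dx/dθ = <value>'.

geometry: r = 31 mm, L = 282 mm, e = 20 mm
crank pin P = (r cos θ, r sin θ) = (25.998788, 16.883810)
h = r sin θ − e = 16.883810 − 20 = -3.116190
x = r cos θ + √(L² − h²) = 25.998788 + 281.982782 = 307.981570
dx/dθ = −r sin θ − h·r cos θ/√(L² − h²) (θ in radians; h = -3.116190) = -16.596498

x = 307.9816, dx/dθ = -16.5965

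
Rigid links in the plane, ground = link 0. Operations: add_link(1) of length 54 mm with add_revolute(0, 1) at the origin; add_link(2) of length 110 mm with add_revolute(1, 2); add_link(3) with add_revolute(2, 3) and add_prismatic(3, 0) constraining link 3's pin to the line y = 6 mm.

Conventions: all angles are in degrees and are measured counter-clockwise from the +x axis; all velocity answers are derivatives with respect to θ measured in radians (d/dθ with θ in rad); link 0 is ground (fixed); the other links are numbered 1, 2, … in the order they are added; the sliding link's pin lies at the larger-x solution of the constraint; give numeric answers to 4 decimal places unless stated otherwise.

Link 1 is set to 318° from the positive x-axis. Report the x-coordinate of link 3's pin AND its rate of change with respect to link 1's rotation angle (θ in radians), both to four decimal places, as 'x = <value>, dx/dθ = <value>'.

geometry: r = 54 mm, L = 110 mm, e = 6 mm
crank pin P = (r cos θ, r sin θ) = (40.129821, -36.133053)
h = r sin θ − e = -36.133053 − 6 = -42.133053
x = r cos θ + √(L² − h²) = 40.129821 + 101.611052 = 141.740872
dx/dθ = −r sin θ − h·r cos θ/√(L² − h²) (θ in radians; h = -42.133053) = 52.772895

x = 141.7409, dx/dθ = 52.7729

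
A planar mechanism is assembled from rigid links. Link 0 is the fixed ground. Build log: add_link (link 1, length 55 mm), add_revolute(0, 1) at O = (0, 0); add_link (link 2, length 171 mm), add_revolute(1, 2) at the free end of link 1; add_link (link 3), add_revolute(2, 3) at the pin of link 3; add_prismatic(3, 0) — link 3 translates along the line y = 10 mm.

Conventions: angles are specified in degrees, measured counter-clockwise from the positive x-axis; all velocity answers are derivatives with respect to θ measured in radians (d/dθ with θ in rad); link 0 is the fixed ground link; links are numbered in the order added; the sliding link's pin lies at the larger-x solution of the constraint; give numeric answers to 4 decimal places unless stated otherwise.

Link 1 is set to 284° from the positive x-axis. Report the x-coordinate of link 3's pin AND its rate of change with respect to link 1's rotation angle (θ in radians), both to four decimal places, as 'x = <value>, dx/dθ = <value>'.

geometry: r = 55 mm, L = 171 mm, e = 10 mm
crank pin P = (r cos θ, r sin θ) = (13.305704, -53.366265)
h = r sin θ − e = -53.366265 − 10 = -63.366265
x = r cos θ + √(L² − h²) = 13.305704 + 158.826057 = 172.131762
dx/dθ = −r sin θ − h·r cos θ/√(L² − h²) (θ in radians; h = -63.366265) = 58.674794

x = 172.1318, dx/dθ = 58.6748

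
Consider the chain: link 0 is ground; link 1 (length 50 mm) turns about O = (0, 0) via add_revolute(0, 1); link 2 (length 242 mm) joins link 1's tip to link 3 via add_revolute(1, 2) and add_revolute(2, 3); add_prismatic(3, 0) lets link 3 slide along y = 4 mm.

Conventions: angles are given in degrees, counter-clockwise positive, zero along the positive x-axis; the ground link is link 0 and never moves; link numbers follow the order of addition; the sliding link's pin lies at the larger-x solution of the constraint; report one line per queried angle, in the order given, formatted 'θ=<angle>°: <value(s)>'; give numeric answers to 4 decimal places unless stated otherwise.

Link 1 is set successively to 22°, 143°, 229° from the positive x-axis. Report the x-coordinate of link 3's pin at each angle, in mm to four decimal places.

geometry: r = 50 mm, L = 242 mm, e = 4 mm
θ=22°: crank pin P = (r cos θ, r sin θ) = (46.359193, 18.730330)
θ=22°: h = r sin θ − e = 18.730330 − 4 = 14.730330
θ=22°: x = r cos θ + √(L² − h²) = 46.359193 + 241.551273 = 287.910466
θ=143°: crank pin P = (r cos θ, r sin θ) = (-39.931776, 30.090751)
θ=143°: h = r sin θ − e = 30.090751 − 4 = 26.090751
θ=143°: x = r cos θ + √(L² − h²) = -39.931776 + 240.589428 = 200.657652
θ=229°: crank pin P = (r cos θ, r sin θ) = (-32.802951, -37.735479)
θ=229°: h = r sin θ − e = -37.735479 − 4 = -41.735479
θ=229°: x = r cos θ + √(L² − h²) = -32.802951 + 238.373970 = 205.571019

θ=22°: 287.9105
θ=143°: 200.6577
θ=229°: 205.5710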